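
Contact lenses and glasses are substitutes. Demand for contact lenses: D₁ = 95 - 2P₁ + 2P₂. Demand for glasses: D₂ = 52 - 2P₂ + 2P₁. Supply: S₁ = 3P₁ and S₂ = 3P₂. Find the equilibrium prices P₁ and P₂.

Market 1: 95 - 2P₁ + 2P₂ = 3P₁ → 5P₁ - 2P₂ = 95.
Market 2: 5P₂ - 2P₁ = 52.
Eliminating P₂: 5×(1) + 2×(2) gives 21P₁ = 579, so P₁ = 193/7.
Back-substitute into (2): P₂ = (52 + 2×193/7) / 5 = 150/7.

P₁ = 193/7, P₂ = 150/7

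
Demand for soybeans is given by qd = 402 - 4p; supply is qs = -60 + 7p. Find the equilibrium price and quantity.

p* = 42, q* = 234

Set qd = qs: 402 - 4p = -60 + 7p.
462 = 11p, so p* = 42.
q* = 402 − 4(42) = 234.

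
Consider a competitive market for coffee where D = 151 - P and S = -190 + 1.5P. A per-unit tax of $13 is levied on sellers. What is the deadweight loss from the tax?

Deadweight loss = 50.7

Pre-tax equilibrium: P* = 136.4, Q* = 14.6.
Tax on sellers shifts supply to S = -190 + 1.5(P − 13) = -209.5 + 1.5P.
151 - P = -209.5 + 1.5P gives buyer price Pb = 144.2; sellers receive Ps = 144.2 − 13 = 131.2.
New quantity: Q = 151 − 1(144.2) = 6.8.
DWL = ½ × 13 × (14.6 − 6.8) = 50.7.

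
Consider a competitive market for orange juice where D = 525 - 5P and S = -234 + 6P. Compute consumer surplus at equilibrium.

Equilibrium: 525 - 5P = -234 + 6P gives P* = 69, Q* = 180.
Demand choke price (D = 0): P = 105.
CS = ½(105 − 69)(180) = 3240.

Consumer surplus = 3240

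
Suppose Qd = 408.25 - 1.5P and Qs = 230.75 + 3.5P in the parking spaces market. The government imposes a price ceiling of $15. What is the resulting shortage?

Equilibrium price would be P* = 35.5, so the ceiling at 15 binds.
At P = 15: Qd = 408.25 − 1.5(15) = 385.75, Qs = 230.75 + 3.5(15) = 283.25.
Shortage = 385.75 − 283.25 = 102.5.

Shortage = 102.5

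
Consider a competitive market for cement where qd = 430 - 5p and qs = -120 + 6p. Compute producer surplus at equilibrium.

Producer surplus = 2700

Equilibrium: 430 - 5p = -120 + 6p gives p* = 50, q* = 180.
Supply starts at p = 20 (where qs = 0).
PS = ½(50 − 20)(180) = 2700.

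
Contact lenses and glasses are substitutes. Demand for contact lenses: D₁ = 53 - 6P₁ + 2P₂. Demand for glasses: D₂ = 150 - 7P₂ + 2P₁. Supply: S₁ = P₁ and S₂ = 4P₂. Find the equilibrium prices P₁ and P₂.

P₁ = 883/73, P₂ = 1156/73

Market 1: 53 - 6P₁ + 2P₂ = P₁ → 7P₁ - 2P₂ = 53.
Market 2: 11P₂ - 2P₁ = 150.
Eliminating P₂: 11×(1) + 2×(2) gives 73P₁ = 883, so P₁ = 883/73.
Back-substitute into (2): P₂ = (150 + 2×883/73) / 11 = 1156/73.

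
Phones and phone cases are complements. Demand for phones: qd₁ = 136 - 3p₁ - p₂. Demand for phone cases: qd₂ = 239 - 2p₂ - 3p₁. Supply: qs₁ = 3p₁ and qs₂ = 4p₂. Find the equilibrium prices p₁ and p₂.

p₁ = 577/33, p₂ = 342/11

Market 1: 136 - 3p₁ - p₂ = 3p₁ → 6p₁ + p₂ = 136.
Market 2: 6p₂ + 3p₁ = 239.
Eliminating p₂: 6×(1) − 1×(2) gives 33p₁ = 577, so p₁ = 577/33.
Back-substitute into (2): p₂ = (239 − 3×577/33) / 6 = 342/11.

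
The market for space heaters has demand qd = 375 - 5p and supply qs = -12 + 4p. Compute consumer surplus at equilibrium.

Equilibrium: 375 - 5p = -12 + 4p gives p* = 43, q* = 160.
Demand choke price (qd = 0): p = 75.
CS = ½(75 − 43)(160) = 2560.

Consumer surplus = 2560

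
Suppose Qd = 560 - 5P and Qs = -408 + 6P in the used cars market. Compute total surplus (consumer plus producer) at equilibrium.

Total surplus = 2640

Equilibrium: 560 - 5P = -408 + 6P gives P* = 88, Q* = 120.
Demand choke price: P = 112; supply starts at P = 68.
CS = ½(112 − 88)(120) = 1440; PS = ½(88 − 68)(120) = 1200.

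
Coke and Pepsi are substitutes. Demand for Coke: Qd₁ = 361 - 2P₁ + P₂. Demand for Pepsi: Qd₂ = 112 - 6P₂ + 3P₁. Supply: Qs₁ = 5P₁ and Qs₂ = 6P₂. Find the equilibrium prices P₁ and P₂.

P₁ = 4444/81, P₂ = 1867/81

Market 1: 361 - 2P₁ + P₂ = 5P₁ → 7P₁ - P₂ = 361.
Market 2: 12P₂ - 3P₁ = 112.
Eliminating P₂: 12×(1) + 1×(2) gives 81P₁ = 4444, so P₁ = 4444/81.
Back-substitute into (2): P₂ = (112 + 3×4444/81) / 12 = 1867/81.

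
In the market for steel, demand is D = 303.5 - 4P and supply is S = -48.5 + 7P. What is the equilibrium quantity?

Q* = 175.5

Set D = S: 303.5 - 4P = -48.5 + 7P.
352 = 11P, so P* = 32.
Q* = 303.5 − 4(32) = 175.5.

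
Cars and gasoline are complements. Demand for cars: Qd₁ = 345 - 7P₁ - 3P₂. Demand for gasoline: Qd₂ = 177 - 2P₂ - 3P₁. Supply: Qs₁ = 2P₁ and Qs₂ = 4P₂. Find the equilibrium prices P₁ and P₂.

P₁ = 34.2, P₂ = 12.4

Market 1: 345 - 7P₁ - 3P₂ = 2P₁ → 9P₁ + 3P₂ = 345.
Market 2: 6P₂ + 3P₁ = 177.
Eliminating P₂: 6×(1) − 3×(2) gives 45P₁ = 1539, so P₁ = 34.2.
Back-substitute into (2): P₂ = (177 − 3×34.2) / 6 = 12.4.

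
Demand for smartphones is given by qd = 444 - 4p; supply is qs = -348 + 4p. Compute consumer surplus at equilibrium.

Consumer surplus = 288

Equilibrium: 444 - 4p = -348 + 4p gives p* = 99, q* = 48.
Demand choke price (qd = 0): p = 111.
CS = ½(111 − 99)(48) = 288.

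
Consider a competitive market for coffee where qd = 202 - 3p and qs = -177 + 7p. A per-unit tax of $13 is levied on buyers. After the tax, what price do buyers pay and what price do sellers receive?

Buyers pay $47, sellers receive $34

Pre-tax equilibrium: p* = 37.9, q* = 88.3.
Tax on buyers shifts demand to qd = 202 − 3(p + 13) = 163 - 3p.
163 - 3p = -177 + 7p gives seller price ps = 34; buyers pay pb = 34 + 13 = 47.
New quantity: q = 202 − 3(47) = 61.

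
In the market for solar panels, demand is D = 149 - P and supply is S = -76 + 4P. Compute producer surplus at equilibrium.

Equilibrium: 149 - P = -76 + 4P gives P* = 45, Q* = 104.
Supply starts at P = 19 (where S = 0).
PS = ½(45 − 19)(104) = 1352.

Producer surplus = 1352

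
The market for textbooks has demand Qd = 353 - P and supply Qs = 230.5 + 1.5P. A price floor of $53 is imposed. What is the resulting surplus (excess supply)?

Equilibrium price would be P* = 49, so the floor at 53 binds.
At P = 53: Qd = 300, Qs = 310.
Surplus = 310 − 300 = 10.

Surplus = 10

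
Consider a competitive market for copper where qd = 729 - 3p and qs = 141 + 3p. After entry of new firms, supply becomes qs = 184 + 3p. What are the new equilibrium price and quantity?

Original equilibrium: p* = 98, q* = 435.
New equilibrium: 729 - 3p = 184 + 3p, so 545 = 6p and p' = 545/6; q' = 729 − 3(545/6) = 456.5.

p' = 545/6, q' = 456.5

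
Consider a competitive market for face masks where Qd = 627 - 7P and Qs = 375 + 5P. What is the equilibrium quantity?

Set Qd = Qs: 627 - 7P = 375 + 5P.
252 = 12P, so P* = 21.
Q* = 627 − 7(21) = 480.

Q* = 480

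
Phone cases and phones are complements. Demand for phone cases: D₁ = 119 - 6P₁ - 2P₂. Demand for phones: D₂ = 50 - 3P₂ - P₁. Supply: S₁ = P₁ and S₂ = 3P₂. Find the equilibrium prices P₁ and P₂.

Market 1: 119 - 6P₁ - 2P₂ = P₁ → 7P₁ + 2P₂ = 119.
Market 2: 6P₂ + P₁ = 50.
Eliminating P₂: 6×(1) − 2×(2) gives 40P₁ = 614, so P₁ = 15.35.
Back-substitute into (2): P₂ = (50 − 1×15.35) / 6 = 5.775.

P₁ = 15.35, P₂ = 5.775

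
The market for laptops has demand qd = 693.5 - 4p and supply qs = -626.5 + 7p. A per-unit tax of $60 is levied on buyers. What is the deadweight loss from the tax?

Deadweight loss = 50400/11

Pre-tax equilibrium: p* = 120, q* = 213.5.
Tax on buyers shifts demand to qd = 693.5 − 4(p + 60) = 453.5 - 4p.
453.5 - 4p = -626.5 + 7p gives seller price ps = 1080/11; buyers pay pb = 1080/11 + 60 = 1740/11.
New quantity: q = 693.5 − 4(1740/11) = 1337/22.
DWL = ½ × 60 × (213.5 − 1337/22) = 50400/11.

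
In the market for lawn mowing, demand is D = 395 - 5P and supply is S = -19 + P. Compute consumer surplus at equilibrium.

Equilibrium: 395 - 5P = -19 + P gives P* = 69, Q* = 50.
Demand choke price (D = 0): P = 79.
CS = ½(79 − 69)(50) = 250.

Consumer surplus = 250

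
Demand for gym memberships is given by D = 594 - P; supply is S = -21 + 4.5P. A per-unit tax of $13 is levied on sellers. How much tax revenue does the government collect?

Pre-tax equilibrium: P* = 1230/11, Q* = 5304/11.
Tax on sellers shifts supply to S = -21 + 4.5(P − 13) = -79.5 + 4.5P.
594 - P = -79.5 + 4.5P gives buyer price Pb = 1347/11; sellers receive Ps = 1347/11 − 13 = 1204/11.
New quantity: Q = 594 − 1(1347/11) = 5187/11.
Revenue = 13 × 5187/11 = 67431/11.

Tax revenue = 67431/11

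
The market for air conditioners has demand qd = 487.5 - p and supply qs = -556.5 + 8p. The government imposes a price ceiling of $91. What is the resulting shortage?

Equilibrium price would be p* = 116, so the ceiling at 91 binds.
At p = 91: qd = 487.5 − 1(91) = 396.5, qs = -556.5 + 8(91) = 171.5.
Shortage = 396.5 − 171.5 = 225.

Shortage = 225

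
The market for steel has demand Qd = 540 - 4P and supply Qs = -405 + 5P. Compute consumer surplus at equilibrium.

Consumer surplus = 1800

Equilibrium: 540 - 4P = -405 + 5P gives P* = 105, Q* = 120.
Demand choke price (Qd = 0): P = 135.
CS = ½(135 − 105)(120) = 1800.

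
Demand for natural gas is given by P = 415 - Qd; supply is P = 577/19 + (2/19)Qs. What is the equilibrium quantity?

Set the two price expressions equal: 415 - Q = 577/19 + (2/19)Q.
7308/19 = (21/19)Q, so Q* = 348.
P* = 415 − (1)(348) = 67.

Q* = 348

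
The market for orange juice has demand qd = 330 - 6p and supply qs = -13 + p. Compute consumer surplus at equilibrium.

Consumer surplus = 108

Equilibrium: 330 - 6p = -13 + p gives p* = 49, q* = 36.
Demand choke price (qd = 0): p = 55.
CS = ½(55 − 49)(36) = 108.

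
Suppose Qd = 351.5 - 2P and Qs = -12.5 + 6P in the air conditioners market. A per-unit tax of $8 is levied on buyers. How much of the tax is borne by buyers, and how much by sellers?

Buyers bear $6, sellers bear $2

Pre-tax equilibrium: P* = 45.5, Q* = 260.5.
Tax on buyers shifts demand to Qd = 351.5 − 2(P + 8) = 335.5 - 2P.
335.5 - 2P = -12.5 + 6P gives seller price Ps = 43.5; buyers pay Pb = 43.5 + 8 = 51.5.
New quantity: Q = 351.5 − 2(51.5) = 248.5.
Buyer burden = 51.5 − 45.5 = 6; seller burden = 45.5 − 43.5 = 2.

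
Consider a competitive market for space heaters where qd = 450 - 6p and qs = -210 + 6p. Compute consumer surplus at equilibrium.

Equilibrium: 450 - 6p = -210 + 6p gives p* = 55, q* = 120.
Demand choke price (qd = 0): p = 75.
CS = ½(75 − 55)(120) = 1200.

Consumer surplus = 1200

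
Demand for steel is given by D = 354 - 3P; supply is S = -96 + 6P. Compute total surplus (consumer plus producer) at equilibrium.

Equilibrium: 354 - 3P = -96 + 6P gives P* = 50, Q* = 204.
Demand choke price: P = 118; supply starts at P = 16.
CS = ½(118 − 50)(204) = 6936; PS = ½(50 − 16)(204) = 3468.

Total surplus = 10404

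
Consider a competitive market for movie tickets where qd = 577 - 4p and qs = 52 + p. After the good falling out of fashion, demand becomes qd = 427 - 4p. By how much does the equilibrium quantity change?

Original equilibrium: p* = 105, q* = 157.
New equilibrium: 427 - 4p = 52 + p, so 375 = 5p and p' = 75; q' = 427 − 4(75) = 127.
Change in quantity: 127 − 157 = -30.

Δq = -30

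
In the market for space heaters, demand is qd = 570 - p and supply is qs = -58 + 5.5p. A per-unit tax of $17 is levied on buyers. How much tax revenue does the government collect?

Tax revenue = 7803

Pre-tax equilibrium: p* = 1256/13, q* = 6154/13.
Tax on buyers shifts demand to qd = 570 − 1(p + 17) = 553 - p.
553 - p = -58 + 5.5p gives seller price ps = 94; buyers pay pb = 94 + 17 = 111.
New quantity: q = 570 − 1(111) = 459.
Revenue = 17 × 459 = 7803.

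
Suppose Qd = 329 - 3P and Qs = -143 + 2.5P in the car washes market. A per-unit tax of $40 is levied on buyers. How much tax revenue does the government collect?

Pre-tax equilibrium: P* = 944/11, Q* = 787/11.
Tax on buyers shifts demand to Qd = 329 − 3(P + 40) = 209 - 3P.
209 - 3P = -143 + 2.5P gives seller price Ps = 64; buyers pay Pb = 64 + 40 = 104.
New quantity: Q = 329 − 3(104) = 17.
Revenue = 40 × 17 = 680.

Tax revenue = 680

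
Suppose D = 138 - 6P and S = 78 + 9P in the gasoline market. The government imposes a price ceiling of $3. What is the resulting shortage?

Shortage = 15

Equilibrium price would be P* = 4, so the ceiling at 3 binds.
At P = 3: D = 138 − 6(3) = 120, S = 78 + 9(3) = 105.
Shortage = 120 − 105 = 15.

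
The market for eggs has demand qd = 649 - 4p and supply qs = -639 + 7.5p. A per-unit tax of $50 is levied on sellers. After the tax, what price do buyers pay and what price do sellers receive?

Pre-tax equilibrium: p* = 112, q* = 201.
Tax on sellers shifts supply to qs = -639 + 7.5(p − 50) = -1014 + 7.5p.
649 - 4p = -1014 + 7.5p gives buyer price pb = 3326/23; sellers receive ps = 3326/23 − 50 = 2176/23.
New quantity: q = 649 − 4(3326/23) = 1623/23.

Buyers pay 3326/23, sellers receive 2176/23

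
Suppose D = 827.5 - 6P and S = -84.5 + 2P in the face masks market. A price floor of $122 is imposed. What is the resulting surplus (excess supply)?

Equilibrium price would be P* = 114, so the floor at 122 binds.
At P = 122: D = 95.5, S = 159.5.
Surplus = 159.5 − 95.5 = 64.

Surplus = 64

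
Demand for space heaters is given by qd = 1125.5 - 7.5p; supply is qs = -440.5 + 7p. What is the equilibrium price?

p* = 108

Set qd = qs: 1125.5 - 7.5p = -440.5 + 7p.
1566 = 14.5p, so p* = 108.
q* = 1125.5 − 7.5(108) = 315.5.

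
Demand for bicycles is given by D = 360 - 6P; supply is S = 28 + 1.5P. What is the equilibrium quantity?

Set D = S: 360 - 6P = 28 + 1.5P.
332 = 7.5P, so P* = 664/15.
Q* = 360 − 6(664/15) = 94.4.

Q* = 94.4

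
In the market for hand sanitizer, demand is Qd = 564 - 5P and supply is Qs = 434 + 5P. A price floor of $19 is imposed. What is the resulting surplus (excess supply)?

Surplus = 60

Equilibrium price would be P* = 13, so the floor at 19 binds.
At P = 19: Qd = 469, Qs = 529.
Surplus = 529 − 469 = 60.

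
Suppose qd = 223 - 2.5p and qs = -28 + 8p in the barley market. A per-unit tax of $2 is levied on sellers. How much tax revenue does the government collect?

Tax revenue = 2232/7

Pre-tax equilibrium: p* = 502/21, q* = 3428/21.
Tax on sellers shifts supply to qs = -28 + 8(p − 2) = -44 + 8p.
223 - 2.5p = -44 + 8p gives buyer price pb = 178/7; sellers receive ps = 178/7 − 2 = 164/7.
New quantity: q = 223 − 2.5(178/7) = 1116/7.
Revenue = 2 × 1116/7 = 2232/7.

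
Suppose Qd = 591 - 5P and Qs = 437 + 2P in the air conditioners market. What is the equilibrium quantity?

Q* = 481

Set Qd = Qs: 591 - 5P = 437 + 2P.
154 = 7P, so P* = 22.
Q* = 591 − 5(22) = 481.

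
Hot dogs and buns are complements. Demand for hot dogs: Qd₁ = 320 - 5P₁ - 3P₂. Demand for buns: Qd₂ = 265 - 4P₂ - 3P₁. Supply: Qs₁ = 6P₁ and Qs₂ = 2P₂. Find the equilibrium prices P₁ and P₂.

Market 1: 320 - 5P₁ - 3P₂ = 6P₁ → 11P₁ + 3P₂ = 320.
Market 2: 6P₂ + 3P₁ = 265.
Eliminating P₂: 6×(1) − 3×(2) gives 57P₁ = 1125, so P₁ = 375/19.
Back-substitute into (2): P₂ = (265 − 3×375/19) / 6 = 1955/57.

P₁ = 375/19, P₂ = 1955/57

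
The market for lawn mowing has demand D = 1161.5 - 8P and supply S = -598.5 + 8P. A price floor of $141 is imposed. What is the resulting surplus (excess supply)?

Surplus = 496

Equilibrium price would be P* = 110, so the floor at 141 binds.
At P = 141: D = 33.5, S = 529.5.
Surplus = 529.5 − 33.5 = 496.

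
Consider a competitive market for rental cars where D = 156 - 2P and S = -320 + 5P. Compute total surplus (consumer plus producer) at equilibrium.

Equilibrium: 156 - 2P = -320 + 5P gives P* = 68, Q* = 20.
Demand choke price: P = 78; supply starts at P = 64.
CS = ½(78 − 68)(20) = 100; PS = ½(68 − 64)(20) = 40.

Total surplus = 140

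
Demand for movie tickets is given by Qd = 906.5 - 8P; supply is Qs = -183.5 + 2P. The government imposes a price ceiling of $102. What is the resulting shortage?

Shortage = 70

Equilibrium price would be P* = 109, so the ceiling at 102 binds.
At P = 102: Qd = 906.5 − 8(102) = 90.5, Qs = -183.5 + 2(102) = 20.5.
Shortage = 90.5 − 20.5 = 70.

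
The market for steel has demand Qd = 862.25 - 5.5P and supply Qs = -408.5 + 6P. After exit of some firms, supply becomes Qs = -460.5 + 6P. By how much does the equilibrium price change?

Original equilibrium: P* = 110.5, Q* = 254.5.
New equilibrium: 862.25 - 5.5P = -460.5 + 6P, so 1322.75 = 11.5P and P' = 5291/46; Q' = 862.25 − 5.5(5291/46) = 10563/46.
Change in price: 5291/46 − 110.5 = 104/23.

ΔP = 104/23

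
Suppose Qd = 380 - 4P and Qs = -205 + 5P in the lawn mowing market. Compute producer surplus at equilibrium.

Equilibrium: 380 - 4P = -205 + 5P gives P* = 65, Q* = 120.
Supply starts at P = 41 (where Qs = 0).
PS = ½(65 − 41)(120) = 1440.

Producer surplus = 1440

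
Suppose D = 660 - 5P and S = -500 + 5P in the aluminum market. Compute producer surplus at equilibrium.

Producer surplus = 640

Equilibrium: 660 - 5P = -500 + 5P gives P* = 116, Q* = 80.
Supply starts at P = 100 (where S = 0).
PS = ½(116 − 100)(80) = 640.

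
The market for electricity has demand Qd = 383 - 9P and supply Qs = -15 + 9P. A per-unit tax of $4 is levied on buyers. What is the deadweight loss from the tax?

Pre-tax equilibrium: P* = 199/9, Q* = 184.
Tax on buyers shifts demand to Qd = 383 − 9(P + 4) = 347 - 9P.
347 - 9P = -15 + 9P gives seller price Ps = 181/9; buyers pay Pb = 181/9 + 4 = 217/9.
New quantity: Q = 383 − 9(217/9) = 166.
DWL = ½ × 4 × (184 − 166) = 36.

Deadweight loss = 36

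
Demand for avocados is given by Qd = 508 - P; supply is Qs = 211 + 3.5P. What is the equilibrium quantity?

Q* = 442

Set Qd = Qs: 508 - P = 211 + 3.5P.
297 = 4.5P, so P* = 66.
Q* = 508 − 1(66) = 442.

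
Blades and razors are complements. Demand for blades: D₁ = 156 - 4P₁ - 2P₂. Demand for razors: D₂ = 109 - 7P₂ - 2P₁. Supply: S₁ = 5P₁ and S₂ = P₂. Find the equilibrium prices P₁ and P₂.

Market 1: 156 - 4P₁ - 2P₂ = 5P₁ → 9P₁ + 2P₂ = 156.
Market 2: 8P₂ + 2P₁ = 109.
Eliminating P₂: 8×(1) − 2×(2) gives 68P₁ = 1030, so P₁ = 515/34.
Back-substitute into (2): P₂ = (109 − 2×515/34) / 8 = 669/68.

P₁ = 515/34, P₂ = 669/68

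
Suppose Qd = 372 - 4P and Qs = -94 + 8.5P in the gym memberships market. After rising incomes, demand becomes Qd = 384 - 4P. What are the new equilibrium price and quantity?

P' = 38.24, Q' = 231.04

Original equilibrium: P* = 37.28, Q* = 222.88.
New equilibrium: 384 - 4P = -94 + 8.5P, so 478 = 12.5P and P' = 38.24; Q' = 384 − 4(38.24) = 231.04.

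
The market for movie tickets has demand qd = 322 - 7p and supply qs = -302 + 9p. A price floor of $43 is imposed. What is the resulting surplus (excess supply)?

Equilibrium price would be p* = 39, so the floor at 43 binds.
At p = 43: qd = 21, qs = 85.
Surplus = 85 − 21 = 64.

Surplus = 64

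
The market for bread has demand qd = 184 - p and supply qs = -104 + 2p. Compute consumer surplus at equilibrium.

Equilibrium: 184 - p = -104 + 2p gives p* = 96, q* = 88.
Demand choke price (qd = 0): p = 184.
CS = ½(184 − 96)(88) = 3872.

Consumer surplus = 3872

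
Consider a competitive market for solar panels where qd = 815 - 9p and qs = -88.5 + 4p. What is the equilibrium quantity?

Set qd = qs: 815 - 9p = -88.5 + 4p.
903.5 = 13p, so p* = 69.5.
q* = 815 − 9(69.5) = 189.5.

q* = 189.5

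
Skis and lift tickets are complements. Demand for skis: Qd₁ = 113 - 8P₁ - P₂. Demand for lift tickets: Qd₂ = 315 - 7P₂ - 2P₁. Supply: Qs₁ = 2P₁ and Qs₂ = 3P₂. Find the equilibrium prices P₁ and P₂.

P₁ = 815/98, P₂ = 1462/49

Market 1: 113 - 8P₁ - P₂ = 2P₁ → 10P₁ + P₂ = 113.
Market 2: 10P₂ + 2P₁ = 315.
Eliminating P₂: 10×(1) − 1×(2) gives 98P₁ = 815, so P₁ = 815/98.
Back-substitute into (2): P₂ = (315 − 2×815/98) / 10 = 1462/49.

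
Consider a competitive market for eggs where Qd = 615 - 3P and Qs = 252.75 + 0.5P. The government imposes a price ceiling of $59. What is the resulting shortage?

Equilibrium price would be P* = 103.5, so the ceiling at 59 binds.
At P = 59: Qd = 615 − 3(59) = 438, Qs = 252.75 + 0.5(59) = 282.25.
Shortage = 438 − 282.25 = 155.75.

Shortage = 155.75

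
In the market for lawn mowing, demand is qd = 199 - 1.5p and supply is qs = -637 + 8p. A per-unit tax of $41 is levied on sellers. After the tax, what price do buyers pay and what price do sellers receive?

Buyers pay 2328/19, sellers receive 1549/19

Pre-tax equilibrium: p* = 88, q* = 67.
Tax on sellers shifts supply to qs = -637 + 8(p − 41) = -965 + 8p.
199 - 1.5p = -965 + 8p gives buyer price pb = 2328/19; sellers receive ps = 2328/19 − 41 = 1549/19.
New quantity: q = 199 − 1.5(2328/19) = 289/19.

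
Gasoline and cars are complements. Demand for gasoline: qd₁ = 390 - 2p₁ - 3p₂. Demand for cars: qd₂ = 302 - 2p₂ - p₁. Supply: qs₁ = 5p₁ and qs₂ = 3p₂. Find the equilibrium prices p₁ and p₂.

p₁ = 32.625, p₂ = 53.875

Market 1: 390 - 2p₁ - 3p₂ = 5p₁ → 7p₁ + 3p₂ = 390.
Market 2: 5p₂ + p₁ = 302.
Eliminating p₂: 5×(1) − 3×(2) gives 32p₁ = 1044, so p₁ = 32.625.
Back-substitute into (2): p₂ = (302 − 1×32.625) / 5 = 53.875.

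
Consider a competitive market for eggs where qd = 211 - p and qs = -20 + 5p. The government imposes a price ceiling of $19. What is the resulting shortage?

Shortage = 117

Equilibrium price would be p* = 38.5, so the ceiling at 19 binds.
At p = 19: qd = 211 − 1(19) = 192, qs = -20 + 5(19) = 75.
Shortage = 192 − 75 = 117.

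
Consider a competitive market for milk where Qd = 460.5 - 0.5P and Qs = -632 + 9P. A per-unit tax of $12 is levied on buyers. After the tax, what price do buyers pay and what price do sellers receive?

Pre-tax equilibrium: P* = 115, Q* = 403.
Tax on buyers shifts demand to Qd = 460.5 − 0.5(P + 12) = 454.5 - 0.5P.
454.5 - 0.5P = -632 + 9P gives seller price Ps = 2173/19; buyers pay Pb = 2173/19 + 12 = 2401/19.
New quantity: Q = 460.5 − 0.5(2401/19) = 7549/19.

Buyers pay 2401/19, sellers receive 2173/19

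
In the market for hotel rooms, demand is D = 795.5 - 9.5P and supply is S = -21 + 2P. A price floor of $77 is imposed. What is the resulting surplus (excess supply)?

Equilibrium price would be P* = 71, so the floor at 77 binds.
At P = 77: D = 64, S = 133.
Surplus = 133 − 64 = 69.

Surplus = 69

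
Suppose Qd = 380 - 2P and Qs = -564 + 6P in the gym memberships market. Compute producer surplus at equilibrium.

Producer surplus = 1728

Equilibrium: 380 - 2P = -564 + 6P gives P* = 118, Q* = 144.
Supply starts at P = 94 (where Qs = 0).
PS = ½(118 − 94)(144) = 1728.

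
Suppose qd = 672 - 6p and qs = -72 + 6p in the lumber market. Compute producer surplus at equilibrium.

Equilibrium: 672 - 6p = -72 + 6p gives p* = 62, q* = 300.
Supply starts at p = 12 (where qs = 0).
PS = ½(62 − 12)(300) = 7500.

Producer surplus = 7500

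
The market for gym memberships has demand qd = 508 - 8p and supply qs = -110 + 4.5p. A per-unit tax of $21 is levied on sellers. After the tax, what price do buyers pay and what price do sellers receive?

Pre-tax equilibrium: p* = 49.44, q* = 112.48.
Tax on sellers shifts supply to qs = -110 + 4.5(p − 21) = -204.5 + 4.5p.
508 - 8p = -204.5 + 4.5p gives buyer price pb = 57; sellers receive ps = 57 − 21 = 36.
New quantity: q = 508 − 8(57) = 52.

Buyers pay $57, sellers receive $36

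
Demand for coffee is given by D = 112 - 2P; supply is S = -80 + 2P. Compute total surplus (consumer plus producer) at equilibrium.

Equilibrium: 112 - 2P = -80 + 2P gives P* = 48, Q* = 16.
Demand choke price: P = 56; supply starts at P = 40.
CS = ½(56 − 48)(16) = 64; PS = ½(48 − 40)(16) = 64.

Total surplus = 128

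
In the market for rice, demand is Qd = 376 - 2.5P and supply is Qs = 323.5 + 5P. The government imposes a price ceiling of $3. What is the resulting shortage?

Shortage = 30

Equilibrium price would be P* = 7, so the ceiling at 3 binds.
At P = 3: Qd = 376 − 2.5(3) = 368.5, Qs = 323.5 + 5(3) = 338.5.
Shortage = 368.5 − 338.5 = 30.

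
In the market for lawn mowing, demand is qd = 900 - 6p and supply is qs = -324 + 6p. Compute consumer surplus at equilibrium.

Consumer surplus = 6912

Equilibrium: 900 - 6p = -324 + 6p gives p* = 102, q* = 288.
Demand choke price (qd = 0): p = 150.
CS = ½(150 − 102)(288) = 6912.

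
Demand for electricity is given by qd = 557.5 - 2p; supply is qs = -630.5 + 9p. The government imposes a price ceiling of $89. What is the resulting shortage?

Shortage = 209

Equilibrium price would be p* = 108, so the ceiling at 89 binds.
At p = 89: qd = 557.5 − 2(89) = 379.5, qs = -630.5 + 9(89) = 170.5.
Shortage = 379.5 − 170.5 = 209.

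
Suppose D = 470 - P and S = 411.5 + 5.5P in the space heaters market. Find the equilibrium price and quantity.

Set D = S: 470 - P = 411.5 + 5.5P.
58.5 = 6.5P, so P* = 9.
Q* = 470 − 1(9) = 461.

P* = 9, Q* = 461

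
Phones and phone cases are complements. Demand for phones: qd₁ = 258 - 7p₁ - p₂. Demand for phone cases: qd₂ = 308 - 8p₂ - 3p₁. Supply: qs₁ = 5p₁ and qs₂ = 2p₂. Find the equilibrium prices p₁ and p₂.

Market 1: 258 - 7p₁ - p₂ = 5p₁ → 12p₁ + p₂ = 258.
Market 2: 10p₂ + 3p₁ = 308.
Eliminating p₂: 10×(1) − 1×(2) gives 117p₁ = 2272, so p₁ = 2272/117.
Back-substitute into (2): p₂ = (308 − 3×2272/117) / 10 = 974/39.

p₁ = 2272/117, p₂ = 974/39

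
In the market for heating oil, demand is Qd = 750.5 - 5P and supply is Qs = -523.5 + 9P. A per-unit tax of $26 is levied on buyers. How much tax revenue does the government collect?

Pre-tax equilibrium: P* = 91, Q* = 295.5.
Tax on buyers shifts demand to Qd = 750.5 − 5(P + 26) = 620.5 - 5P.
620.5 - 5P = -523.5 + 9P gives seller price Ps = 572/7; buyers pay Pb = 572/7 + 26 = 754/7.
New quantity: Q = 750.5 − 5(754/7) = 2967/14.
Revenue = 26 × 2967/14 = 38571/7.

Tax revenue = 38571/7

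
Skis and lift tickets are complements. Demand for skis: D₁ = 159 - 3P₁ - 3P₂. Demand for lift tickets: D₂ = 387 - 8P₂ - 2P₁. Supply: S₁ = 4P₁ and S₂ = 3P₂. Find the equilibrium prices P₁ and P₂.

P₁ = 588/71, P₂ = 2391/71

Market 1: 159 - 3P₁ - 3P₂ = 4P₁ → 7P₁ + 3P₂ = 159.
Market 2: 11P₂ + 2P₁ = 387.
Eliminating P₂: 11×(1) − 3×(2) gives 71P₁ = 588, so P₁ = 588/71.
Back-substitute into (2): P₂ = (387 − 2×588/71) / 11 = 2391/71.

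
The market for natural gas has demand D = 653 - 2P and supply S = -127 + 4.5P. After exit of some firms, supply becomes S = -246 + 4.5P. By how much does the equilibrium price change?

ΔP = 238/13

Original equilibrium: P* = 120, Q* = 413.
New equilibrium: 653 - 2P = -246 + 4.5P, so 899 = 6.5P and P' = 1798/13; Q' = 653 − 2(1798/13) = 4893/13.
Change in price: 1798/13 − 120 = 238/13.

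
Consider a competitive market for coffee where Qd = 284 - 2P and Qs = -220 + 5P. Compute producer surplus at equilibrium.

Producer surplus = 1960

Equilibrium: 284 - 2P = -220 + 5P gives P* = 72, Q* = 140.
Supply starts at P = 44 (where Qs = 0).
PS = ½(72 − 44)(140) = 1960.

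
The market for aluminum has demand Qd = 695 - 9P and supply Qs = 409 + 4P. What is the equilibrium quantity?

Set Qd = Qs: 695 - 9P = 409 + 4P.
286 = 13P, so P* = 22.
Q* = 695 − 9(22) = 497.

Q* = 497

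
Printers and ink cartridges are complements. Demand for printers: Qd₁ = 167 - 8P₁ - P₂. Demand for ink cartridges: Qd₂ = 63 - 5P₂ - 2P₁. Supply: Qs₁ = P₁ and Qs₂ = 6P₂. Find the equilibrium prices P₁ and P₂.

P₁ = 1774/97, P₂ = 233/97

Market 1: 167 - 8P₁ - P₂ = P₁ → 9P₁ + P₂ = 167.
Market 2: 11P₂ + 2P₁ = 63.
Eliminating P₂: 11×(1) − 1×(2) gives 97P₁ = 1774, so P₁ = 1774/97.
Back-substitute into (2): P₂ = (63 − 2×1774/97) / 11 = 233/97.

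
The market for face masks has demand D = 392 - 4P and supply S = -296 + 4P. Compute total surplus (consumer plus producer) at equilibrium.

Total surplus = 576

Equilibrium: 392 - 4P = -296 + 4P gives P* = 86, Q* = 48.
Demand choke price: P = 98; supply starts at P = 74.
CS = ½(98 − 86)(48) = 288; PS = ½(86 − 74)(48) = 288.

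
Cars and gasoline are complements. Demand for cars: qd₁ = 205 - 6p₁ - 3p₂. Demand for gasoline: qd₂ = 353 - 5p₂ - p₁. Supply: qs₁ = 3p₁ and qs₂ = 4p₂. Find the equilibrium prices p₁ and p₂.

Market 1: 205 - 6p₁ - 3p₂ = 3p₁ → 9p₁ + 3p₂ = 205.
Market 2: 9p₂ + p₁ = 353.
Eliminating p₂: 9×(1) − 3×(2) gives 78p₁ = 786, so p₁ = 131/13.
Back-substitute into (2): p₂ = (353 − 1×131/13) / 9 = 1486/39.

p₁ = 131/13, p₂ = 1486/39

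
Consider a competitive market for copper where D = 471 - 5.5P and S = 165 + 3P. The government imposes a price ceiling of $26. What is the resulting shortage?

Shortage = 85

Equilibrium price would be P* = 36, so the ceiling at 26 binds.
At P = 26: D = 471 − 5.5(26) = 328, S = 165 + 3(26) = 243.
Shortage = 328 − 243 = 85.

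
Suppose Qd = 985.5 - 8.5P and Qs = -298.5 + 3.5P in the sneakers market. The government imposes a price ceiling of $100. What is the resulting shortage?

Equilibrium price would be P* = 107, so the ceiling at 100 binds.
At P = 100: Qd = 985.5 − 8.5(100) = 135.5, Qs = -298.5 + 3.5(100) = 51.5.
Shortage = 135.5 − 51.5 = 84.

Shortage = 84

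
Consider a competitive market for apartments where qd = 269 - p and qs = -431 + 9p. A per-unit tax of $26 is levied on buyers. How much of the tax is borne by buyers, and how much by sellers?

Buyers bear $23.4, sellers bear $2.6

Pre-tax equilibrium: p* = 70, q* = 199.
Tax on buyers shifts demand to qd = 269 − 1(p + 26) = 243 - p.
243 - p = -431 + 9p gives seller price ps = 67.4; buyers pay pb = 67.4 + 26 = 93.4.
New quantity: q = 269 − 1(93.4) = 175.6.
Buyer burden = 93.4 − 70 = 23.4; seller burden = 70 − 67.4 = 2.6.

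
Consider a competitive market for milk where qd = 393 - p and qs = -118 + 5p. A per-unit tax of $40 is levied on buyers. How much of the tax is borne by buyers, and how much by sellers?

Buyers bear 100/3, sellers bear 20/3

Pre-tax equilibrium: p* = 511/6, q* = 1847/6.
Tax on buyers shifts demand to qd = 393 − 1(p + 40) = 353 - p.
353 - p = -118 + 5p gives seller price ps = 78.5; buyers pay pb = 78.5 + 40 = 118.5.
New quantity: q = 393 − 1(118.5) = 274.5.
Buyer burden = 118.5 − 511/6 = 100/3; seller burden = 511/6 − 78.5 = 20/3.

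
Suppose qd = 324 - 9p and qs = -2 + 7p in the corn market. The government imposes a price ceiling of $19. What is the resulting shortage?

Shortage = 22

Equilibrium price would be p* = 20.375, so the ceiling at 19 binds.
At p = 19: qd = 324 − 9(19) = 153, qs = -2 + 7(19) = 131.
Shortage = 153 − 131 = 22.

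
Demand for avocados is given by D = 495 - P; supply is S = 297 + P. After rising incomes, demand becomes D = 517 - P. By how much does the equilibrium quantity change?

ΔQ = 11

Original equilibrium: P* = 99, Q* = 396.
New equilibrium: 517 - P = 297 + P, so 220 = 2P and P' = 110; Q' = 517 − 1(110) = 407.
Change in quantity: 407 − 396 = 11.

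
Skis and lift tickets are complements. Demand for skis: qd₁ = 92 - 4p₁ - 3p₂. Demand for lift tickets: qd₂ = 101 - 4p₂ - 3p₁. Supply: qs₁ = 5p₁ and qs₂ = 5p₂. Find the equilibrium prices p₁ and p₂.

p₁ = 175/24, p₂ = 211/24

Market 1: 92 - 4p₁ - 3p₂ = 5p₁ → 9p₁ + 3p₂ = 92.
Market 2: 9p₂ + 3p₁ = 101.
Eliminating p₂: 9×(1) − 3×(2) gives 72p₁ = 525, so p₁ = 175/24.
Back-substitute into (2): p₂ = (101 − 3×175/24) / 9 = 211/24.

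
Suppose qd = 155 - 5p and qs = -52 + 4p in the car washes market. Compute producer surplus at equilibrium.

Equilibrium: 155 - 5p = -52 + 4p gives p* = 23, q* = 40.
Supply starts at p = 13 (where qs = 0).
PS = ½(23 − 13)(40) = 200.

Producer surplus = 200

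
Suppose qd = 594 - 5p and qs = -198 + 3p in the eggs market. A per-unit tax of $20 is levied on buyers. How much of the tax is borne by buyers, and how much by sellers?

Pre-tax equilibrium: p* = 99, q* = 99.
Tax on buyers shifts demand to qd = 594 − 5(p + 20) = 494 - 5p.
494 - 5p = -198 + 3p gives seller price ps = 86.5; buyers pay pb = 86.5 + 20 = 106.5.
New quantity: q = 594 − 5(106.5) = 61.5.
Buyer burden = 106.5 − 99 = 7.5; seller burden = 99 − 86.5 = 12.5.

Buyers bear $7.5, sellers bear $12.5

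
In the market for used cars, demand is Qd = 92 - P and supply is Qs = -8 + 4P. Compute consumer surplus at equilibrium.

Consumer surplus = 2592

Equilibrium: 92 - P = -8 + 4P gives P* = 20, Q* = 72.
Demand choke price (Qd = 0): P = 92.
CS = ½(92 − 20)(72) = 2592.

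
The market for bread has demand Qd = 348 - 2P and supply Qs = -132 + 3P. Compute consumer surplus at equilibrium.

Consumer surplus = 6084

Equilibrium: 348 - 2P = -132 + 3P gives P* = 96, Q* = 156.
Demand choke price (Qd = 0): P = 174.
CS = ½(174 − 96)(156) = 6084.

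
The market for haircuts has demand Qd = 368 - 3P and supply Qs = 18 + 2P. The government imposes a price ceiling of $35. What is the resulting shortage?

Shortage = 175

Equilibrium price would be P* = 70, so the ceiling at 35 binds.
At P = 35: Qd = 368 − 3(35) = 263, Qs = 18 + 2(35) = 88.
Shortage = 263 − 88 = 175.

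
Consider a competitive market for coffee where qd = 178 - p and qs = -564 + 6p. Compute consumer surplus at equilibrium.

Consumer surplus = 2592

Equilibrium: 178 - p = -564 + 6p gives p* = 106, q* = 72.
Demand choke price (qd = 0): p = 178.
CS = ½(178 − 106)(72) = 2592.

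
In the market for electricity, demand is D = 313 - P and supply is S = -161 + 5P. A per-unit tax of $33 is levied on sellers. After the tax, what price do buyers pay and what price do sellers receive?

Pre-tax equilibrium: P* = 79, Q* = 234.
Tax on sellers shifts supply to S = -161 + 5(P − 33) = -326 + 5P.
313 - P = -326 + 5P gives buyer price Pb = 106.5; sellers receive Ps = 106.5 − 33 = 73.5.
New quantity: Q = 313 − 1(106.5) = 206.5.

Buyers pay $106.5, sellers receive $73.5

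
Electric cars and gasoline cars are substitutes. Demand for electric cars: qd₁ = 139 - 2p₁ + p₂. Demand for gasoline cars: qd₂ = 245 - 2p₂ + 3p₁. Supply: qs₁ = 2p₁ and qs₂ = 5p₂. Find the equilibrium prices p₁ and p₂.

Market 1: 139 - 2p₁ + p₂ = 2p₁ → 4p₁ - p₂ = 139.
Market 2: 7p₂ - 3p₁ = 245.
Eliminating p₂: 7×(1) + 1×(2) gives 25p₁ = 1218, so p₁ = 48.72.
Back-substitute into (2): p₂ = (245 + 3×48.72) / 7 = 55.88.

p₁ = 48.72, p₂ = 55.88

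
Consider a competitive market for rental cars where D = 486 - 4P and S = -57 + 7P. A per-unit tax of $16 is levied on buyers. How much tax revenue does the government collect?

Pre-tax equilibrium: P* = 543/11, Q* = 3174/11.
Tax on buyers shifts demand to D = 486 − 4(P + 16) = 422 - 4P.
422 - 4P = -57 + 7P gives seller price Ps = 479/11; buyers pay Pb = 479/11 + 16 = 655/11.
New quantity: Q = 486 − 4(655/11) = 2726/11.
Revenue = 16 × 2726/11 = 43616/11.

Tax revenue = 43616/11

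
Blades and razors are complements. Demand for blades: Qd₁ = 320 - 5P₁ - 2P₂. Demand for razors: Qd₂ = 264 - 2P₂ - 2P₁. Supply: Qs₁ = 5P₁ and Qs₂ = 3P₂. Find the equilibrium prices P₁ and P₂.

Market 1: 320 - 5P₁ - 2P₂ = 5P₁ → 10P₁ + 2P₂ = 320.
Market 2: 5P₂ + 2P₁ = 264.
Eliminating P₂: 5×(1) − 2×(2) gives 46P₁ = 1072, so P₁ = 536/23.
Back-substitute into (2): P₂ = (264 − 2×536/23) / 5 = 1000/23.

P₁ = 536/23, P₂ = 1000/23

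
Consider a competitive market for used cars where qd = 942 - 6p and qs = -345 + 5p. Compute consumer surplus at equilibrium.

Consumer surplus = 4800

Equilibrium: 942 - 6p = -345 + 5p gives p* = 117, q* = 240.
Demand choke price (qd = 0): p = 157.
CS = ½(157 − 117)(240) = 4800.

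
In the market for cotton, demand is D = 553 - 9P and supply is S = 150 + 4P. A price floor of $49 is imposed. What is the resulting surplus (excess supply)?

Equilibrium price would be P* = 31, so the floor at 49 binds.
At P = 49: D = 112, S = 346.
Surplus = 346 − 112 = 234.

Surplus = 234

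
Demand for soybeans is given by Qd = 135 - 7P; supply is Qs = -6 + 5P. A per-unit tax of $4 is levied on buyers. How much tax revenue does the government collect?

Tax revenue = 493/3

Pre-tax equilibrium: P* = 11.75, Q* = 52.75.
Tax on buyers shifts demand to Qd = 135 − 7(P + 4) = 107 - 7P.
107 - 7P = -6 + 5P gives seller price Ps = 113/12; buyers pay Pb = 113/12 + 4 = 161/12.
New quantity: Q = 135 − 7(161/12) = 493/12.
Revenue = 4 × 493/12 = 493/3.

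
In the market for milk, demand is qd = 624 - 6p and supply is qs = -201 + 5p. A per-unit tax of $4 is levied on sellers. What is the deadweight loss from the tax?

Deadweight loss = 240/11

Pre-tax equilibrium: p* = 75, q* = 174.
Tax on sellers shifts supply to qs = -201 + 5(p − 4) = -221 + 5p.
624 - 6p = -221 + 5p gives buyer price pb = 845/11; sellers receive ps = 845/11 − 4 = 801/11.
New quantity: q = 624 − 6(845/11) = 1794/11.
DWL = ½ × 4 × (174 − 1794/11) = 240/11.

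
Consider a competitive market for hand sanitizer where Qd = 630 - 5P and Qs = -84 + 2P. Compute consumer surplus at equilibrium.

Equilibrium: 630 - 5P = -84 + 2P gives P* = 102, Q* = 120.
Demand choke price (Qd = 0): P = 126.
CS = ½(126 − 102)(120) = 1440.

Consumer surplus = 1440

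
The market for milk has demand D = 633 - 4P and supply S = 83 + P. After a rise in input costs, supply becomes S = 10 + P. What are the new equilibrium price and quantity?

Original equilibrium: P* = 110, Q* = 193.
New equilibrium: 633 - 4P = 10 + P, so 623 = 5P and P' = 124.6; Q' = 633 − 4(124.6) = 134.6.

P' = 124.6, Q' = 134.6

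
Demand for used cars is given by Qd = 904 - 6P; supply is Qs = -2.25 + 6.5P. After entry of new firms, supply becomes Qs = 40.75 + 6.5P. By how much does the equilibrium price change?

ΔP = -3.44

Original equilibrium: P* = 72.5, Q* = 469.
New equilibrium: 904 - 6P = 40.75 + 6.5P, so 863.25 = 12.5P and P' = 69.06; Q' = 904 − 6(69.06) = 489.64.
Change in price: 69.06 − 72.5 = -3.44.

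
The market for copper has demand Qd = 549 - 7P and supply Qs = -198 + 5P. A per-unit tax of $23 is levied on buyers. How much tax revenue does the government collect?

Tax revenue = 6371/6

Pre-tax equilibrium: P* = 62.25, Q* = 113.25.
Tax on buyers shifts demand to Qd = 549 − 7(P + 23) = 388 - 7P.
388 - 7P = -198 + 5P gives seller price Ps = 293/6; buyers pay Pb = 293/6 + 23 = 431/6.
New quantity: Q = 549 − 7(431/6) = 277/6.
Revenue = 23 × 277/6 = 6371/6.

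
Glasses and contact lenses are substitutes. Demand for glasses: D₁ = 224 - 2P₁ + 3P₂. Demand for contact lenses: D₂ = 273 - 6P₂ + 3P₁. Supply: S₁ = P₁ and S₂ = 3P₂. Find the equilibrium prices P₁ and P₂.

Market 1: 224 - 2P₁ + 3P₂ = P₁ → 3P₁ - 3P₂ = 224.
Market 2: 9P₂ - 3P₁ = 273.
Eliminating P₂: 9×(1) + 3×(2) gives 18P₁ = 2835, so P₁ = 157.5.
Back-substitute into (2): P₂ = (273 + 3×157.5) / 9 = 497/6.

P₁ = 157.5, P₂ = 497/6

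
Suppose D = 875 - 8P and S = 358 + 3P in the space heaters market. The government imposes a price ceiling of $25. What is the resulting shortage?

Equilibrium price would be P* = 47, so the ceiling at 25 binds.
At P = 25: D = 875 − 8(25) = 675, S = 358 + 3(25) = 433.
Shortage = 675 − 433 = 242.

Shortage = 242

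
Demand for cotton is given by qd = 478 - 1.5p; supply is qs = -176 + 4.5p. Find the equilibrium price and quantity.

Set qd = qs: 478 - 1.5p = -176 + 4.5p.
654 = 6p, so p* = 109.
q* = 478 − 1.5(109) = 314.5.

p* = 109, q* = 314.5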